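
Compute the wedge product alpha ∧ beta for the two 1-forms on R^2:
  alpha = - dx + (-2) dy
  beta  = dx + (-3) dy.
alpha ∧ beta = (5) dx ∧ dy

Distribute the wedge, using dx_i ∧ dx_j = -dx_j ∧ dx_i and dx_i ∧ dx_i = 0. For each pair (i, j) with i < j, the coefficient of dx_i ∧ dx_j in alpha ∧ beta is (alpha_i * beta_j - alpha_j * beta_i). Collecting: alpha ∧ beta = (5) dx ∧ dy.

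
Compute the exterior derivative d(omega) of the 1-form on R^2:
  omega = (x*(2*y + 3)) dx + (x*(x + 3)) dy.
d(omega) = (3) dx ∧ dy

For a 1-form omega = sum_i f_i dx_i, the exterior derivative is
  d(omega) = sum_{i < j} (∂f_j/∂x_i - ∂f_i/∂x_j) dx_i ∧ dx_j.
  coefficient of dx ∧ dy: ∂f_2/∂x - ∂f_1/∂y = ∂(x*(x + 3))/∂x - ∂(x*(2*y + 3))/∂y = 3
Assembling: d(omega) = (3) dx ∧ dy.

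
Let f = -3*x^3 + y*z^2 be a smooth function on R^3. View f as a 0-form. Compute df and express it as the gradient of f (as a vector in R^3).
df = (-9*x^2) dx + (z^2) dy + (2*y*z) dz; grad f = (-9*x^2, z^2, 2*y*z)

For a 0-form f, d f = (∂f/∂x) dx + (∂f/∂y) dy + (∂f/∂z) dz. The components of the vector representation are exactly the entries of grad f in Cartesian coordinates:
  ∂f/∂x = -9*x^2
  ∂f/∂y = z^2
  ∂f/∂z = 2*y*z.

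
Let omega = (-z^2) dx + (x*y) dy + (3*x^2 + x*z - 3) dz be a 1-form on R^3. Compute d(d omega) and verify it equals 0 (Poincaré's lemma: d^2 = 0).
d(d omega) = 0

Step 1: d omega = sum_{i<j} (∂f_j/∂x_i - ∂f_i/∂x_j) dx_i ∧ dx_j:
  coeff of dx ∧ dy: y
  coeff of dx ∧ dz: 6*x + 3*z
  coeff of dy ∧ dz: 0
Step 2: Apply d again to each 2-form coefficient. The only possible 3-form in R^3 is dx ∧ dy ∧ dz, with coefficient
  ∂(coeff of dy∧dz)/∂x - ∂(coeff of dx∧dz)/∂y + ∂(coeff of dx∧dy)/∂z
  = ∂/∂x (0) - ∂/∂y (6*x + 3*z) + ∂/∂z (y).
Each of these terms simplifies to sums of mixed partials that cancel in pairs. The result is 0 (by equality of mixed partials for smooth functions — Schwarz / Clairaut).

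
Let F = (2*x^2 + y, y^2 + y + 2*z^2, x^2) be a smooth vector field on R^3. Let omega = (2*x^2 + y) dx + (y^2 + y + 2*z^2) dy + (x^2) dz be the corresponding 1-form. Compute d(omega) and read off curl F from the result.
d(omega) = (-4*z) dy ∧ dz + (-2*x) dz ∧ dx + (-1) dx ∧ dy; curl F = (-4*z, -2*x, -1)

d omega = sum_{i<j} (∂f_j/∂x_i - ∂f_i/∂x_j) dx_i ∧ dx_j. Under the identification (dy ∧ dz, dz ∧ dx, dx ∧ dy) ↔ (e_x, e_y, e_z), the coefficients are exactly the components of curl F. Compute:
  ∂R/∂y - ∂Q/∂z = (0) - (4*z) = -4*z
  ∂P/∂z - ∂R/∂x = (0) - (2*x) = -2*x
  ∂Q/∂x - ∂P/∂y = (0) - (1) = -1.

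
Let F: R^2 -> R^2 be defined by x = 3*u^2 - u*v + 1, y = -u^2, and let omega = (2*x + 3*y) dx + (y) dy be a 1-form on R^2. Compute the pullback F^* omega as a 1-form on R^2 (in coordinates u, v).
F^* omega = (20*u^3 - 15*u^2*v + 2*u*v^2 + 12*u - 2*v) du + (u*(-3*u^2 + 2*u*v - 2)) dv

Using F^*(f dg) = (f ∘ F) d(g ∘ F), substitute each coordinate x_i by F_i(u, v) in f_i, and replace dx_i by d F_i = (∂F_i/∂u) du + (∂F_i/∂v) dv.
  For the x component: f_1(F) = 3*u^2 - 2*u*v + 2; d F_1 = (6*u - v) du + (-u) dv
  For the y component: f_2(F) = -u^2; d F_2 = (-2*u) du + (0) dv
Combining and collecting du, dv coefficients:
  coeff of du: 20*u^3 - 15*u^2*v + 2*u*v^2 + 12*u - 2*v
  coeff of dv: u*(-3*u^2 + 2*u*v - 2)
F^* omega = (20*u^3 - 15*u^2*v + 2*u*v^2 + 12*u - 2*v) du + (u*(-3*u^2 + 2*u*v - 2)) dv.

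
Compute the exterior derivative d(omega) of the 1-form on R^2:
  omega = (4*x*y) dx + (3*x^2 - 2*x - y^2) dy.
d(omega) = (2*x - 2) dx ∧ dy

For a 1-form omega = sum_i f_i dx_i, the exterior derivative is
  d(omega) = sum_{i < j} (∂f_j/∂x_i - ∂f_i/∂x_j) dx_i ∧ dx_j.
  coefficient of dx ∧ dy: ∂f_2/∂x - ∂f_1/∂y = ∂(3*x^2 - 2*x - y^2)/∂x - ∂(4*x*y)/∂y = 2*x - 2
Assembling: d(omega) = (2*x - 2) dx ∧ dy.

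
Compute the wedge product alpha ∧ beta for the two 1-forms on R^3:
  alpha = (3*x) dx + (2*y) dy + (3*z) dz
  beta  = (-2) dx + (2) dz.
alpha ∧ beta = (6*x + 6*z) dx ∧ dz + (4*y) dx ∧ dy + (4*y) dy ∧ dz

Distribute the wedge, using dx_i ∧ dx_j = -dx_j ∧ dx_i and dx_i ∧ dx_i = 0. For each pair (i, j) with i < j, the coefficient of dx_i ∧ dx_j in alpha ∧ beta is (alpha_i * beta_j - alpha_j * beta_i). Collecting: alpha ∧ beta = (6*x + 6*z) dx ∧ dz + (4*y) dx ∧ dy + (4*y) dy ∧ dz.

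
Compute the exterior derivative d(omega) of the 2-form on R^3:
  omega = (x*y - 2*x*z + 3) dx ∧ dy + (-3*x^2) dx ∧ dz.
d(omega) = (-2*x) dx ∧ dy ∧ dz

For a 2-form omega = sum_{i<j} g_{ij} dx_i ∧ dx_j, the exterior derivative is
  d(omega) = sum_{i<j} d(g_{ij}) ∧ dx_i ∧ dx_j = sum_{i<j, k} (∂g_{ij}/∂x_k) dx_k ∧ dx_i ∧ dx_j.
Expand each term, using dx_k ∧ dx_i ∧ dx_j = sgn(permutation) dx_{(a)} ∧ dx_{(b)} ∧ dx_{(c)} with (a < b < c) sorted:
  d(x*y - 2*x*z + 3) includes (∂/∂z)(x*y - 2*x*z + 3) dz = (-2*x) dz, which multiplied by dx ∧ dy gives (-2*x) dx ∧ dy ∧ dz
Collecting like 3-forms: d(omega) = (-2*x) dx ∧ dy ∧ dz.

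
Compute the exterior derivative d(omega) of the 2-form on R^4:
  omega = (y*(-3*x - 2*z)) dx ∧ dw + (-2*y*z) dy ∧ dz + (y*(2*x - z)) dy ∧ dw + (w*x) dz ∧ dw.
d(omega) = (3*x + 2*y + 2*z) dx ∧ dy ∧ dw + (w + 2*y) dx ∧ dz ∧ dw + (y) dy ∧ dz ∧ dw

For a 2-form omega = sum_{i<j} g_{ij} dx_i ∧ dx_j, the exterior derivative is
  d(omega) = sum_{i<j} d(g_{ij}) ∧ dx_i ∧ dx_j = sum_{i<j, k} (∂g_{ij}/∂x_k) dx_k ∧ dx_i ∧ dx_j.
Expand each term, using dx_k ∧ dx_i ∧ dx_j = sgn(permutation) dx_{(a)} ∧ dx_{(b)} ∧ dx_{(c)} with (a < b < c) sorted:
  d(y*(-3*x - 2*z)) includes (∂/∂y)(y*(-3*x - 2*z)) dy = (-3*x - 2*z) dy, which multiplied by dx ∧ dw gives (3*x + 2*z) dx ∧ dy ∧ dw
  d(y*(-3*x - 2*z)) includes (∂/∂z)(y*(-3*x - 2*z)) dz = (-2*y) dz, which multiplied by dx ∧ dw gives (2*y) dx ∧ dz ∧ dw
  d(y*(2*x - z)) includes (∂/∂x)(y*(2*x - z)) dx = (2*y) dx, which multiplied by dy ∧ dw gives (2*y) dx ∧ dy ∧ dw
  d(y*(2*x - z)) includes (∂/∂z)(y*(2*x - z)) dz = (-y) dz, which multiplied by dy ∧ dw gives (y) dy ∧ dz ∧ dw
  d(w*x) includes (∂/∂x)(w*x) dx = (w) dx, which multiplied by dz ∧ dw gives (w) dx ∧ dz ∧ dw
Collecting like 3-forms: d(omega) = (3*x + 2*y + 2*z) dx ∧ dy ∧ dw + (w + 2*y) dx ∧ dz ∧ dw + (y) dy ∧ dz ∧ dw.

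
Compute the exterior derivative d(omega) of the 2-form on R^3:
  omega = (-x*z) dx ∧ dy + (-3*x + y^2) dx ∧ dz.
d(omega) = (-x - 2*y) dx ∧ dy ∧ dz

For a 2-form omega = sum_{i<j} g_{ij} dx_i ∧ dx_j, the exterior derivative is
  d(omega) = sum_{i<j} d(g_{ij}) ∧ dx_i ∧ dx_j = sum_{i<j, k} (∂g_{ij}/∂x_k) dx_k ∧ dx_i ∧ dx_j.
Expand each term, using dx_k ∧ dx_i ∧ dx_j = sgn(permutation) dx_{(a)} ∧ dx_{(b)} ∧ dx_{(c)} with (a < b < c) sorted:
  d(-x*z) includes (∂/∂z)(-x*z) dz = (-x) dz, which multiplied by dx ∧ dy gives (-x) dx ∧ dy ∧ dz
  d(-3*x + y^2) includes (∂/∂y)(-3*x + y^2) dy = (2*y) dy, which multiplied by dx ∧ dz gives (-2*y) dx ∧ dy ∧ dz
Collecting like 3-forms: d(omega) = (-x - 2*y) dx ∧ dy ∧ dz.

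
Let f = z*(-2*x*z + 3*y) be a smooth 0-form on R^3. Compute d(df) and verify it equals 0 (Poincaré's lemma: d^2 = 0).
d(df) = 0

Step 1: df = sum_i (∂f/∂x_i) dx_i = (-2*z^2) dx + (3*z) dy + (-4*x*z + 3*y) dz.
Step 2: Apply d again. Using the 1-form formula, the coefficient of dx ∧ dy in d(df) is ∂^2 f/∂x ∂y - ∂^2 f/∂y ∂x = (0) - (0) = 0 (equality of mixed partials for smooth f).
Similarly for dx ∧ dz and dy ∧ dz — all coefficients vanish. So d(df) = 0.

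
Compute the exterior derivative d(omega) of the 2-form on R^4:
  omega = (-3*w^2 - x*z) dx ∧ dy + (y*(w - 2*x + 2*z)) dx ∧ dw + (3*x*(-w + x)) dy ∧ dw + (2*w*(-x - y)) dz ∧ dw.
d(omega) = (-x) dx ∧ dy ∧ dz + (-10*w + 8*x - 2*z) dx ∧ dy ∧ dw + (-2*w - 2*y) dx ∧ dz ∧ dw + (-2*w) dy ∧ dz ∧ dw

For a 2-form omega = sum_{i<j} g_{ij} dx_i ∧ dx_j, the exterior derivative is
  d(omega) = sum_{i<j} d(g_{ij}) ∧ dx_i ∧ dx_j = sum_{i<j, k} (∂g_{ij}/∂x_k) dx_k ∧ dx_i ∧ dx_j.
Expand each term, using dx_k ∧ dx_i ∧ dx_j = sgn(permutation) dx_{(a)} ∧ dx_{(b)} ∧ dx_{(c)} with (a < b < c) sorted:
  d(-3*w^2 - x*z) includes (∂/∂z)(-3*w^2 - x*z) dz = (-x) dz, which multiplied by dx ∧ dy gives (-x) dx ∧ dy ∧ dz
  d(-3*w^2 - x*z) includes (∂/∂w)(-3*w^2 - x*z) dw = (-6*w) dw, which multiplied by dx ∧ dy gives (-6*w) dx ∧ dy ∧ dw
  d(y*(w - 2*x + 2*z)) includes (∂/∂y)(y*(w - 2*x + 2*z)) dy = (w - 2*x + 2*z) dy, which multiplied by dx ∧ dw gives (-w + 2*x - 2*z) dx ∧ dy ∧ dw
  d(y*(w - 2*x + 2*z)) includes (∂/∂z)(y*(w - 2*x + 2*z)) dz = (2*y) dz, which multiplied by dx ∧ dw gives (-2*y) dx ∧ dz ∧ dw
  d(3*x*(-w + x)) includes (∂/∂x)(3*x*(-w + x)) dx = (-3*w + 6*x) dx, which multiplied by dy ∧ dw gives (-3*w + 6*x) dx ∧ dy ∧ dw
  d(2*w*(-x - y)) includes (∂/∂x)(2*w*(-x - y)) dx = (-2*w) dx, which multiplied by dz ∧ dw gives (-2*w) dx ∧ dz ∧ dw
  d(2*w*(-x - y)) includes (∂/∂y)(2*w*(-x - y)) dy = (-2*w) dy, which multiplied by dz ∧ dw gives (-2*w) dy ∧ dz ∧ dw
Collecting like 3-forms: d(omega) = (-x) dx ∧ dy ∧ dz + (-10*w + 8*x - 2*z) dx ∧ dy ∧ dw + (-2*w - 2*y) dx ∧ dz ∧ dw + (-2*w) dy ∧ dz ∧ dw.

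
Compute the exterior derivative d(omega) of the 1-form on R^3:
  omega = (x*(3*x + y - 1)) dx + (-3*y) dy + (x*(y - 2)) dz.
d(omega) = (-x) dx ∧ dy + (y - 2) dx ∧ dz + (x) dy ∧ dz

For a 1-form omega = sum_i f_i dx_i, the exterior derivative is
  d(omega) = sum_{i < j} (∂f_j/∂x_i - ∂f_i/∂x_j) dx_i ∧ dx_j.
  coefficient of dx ∧ dy: ∂f_2/∂x - ∂f_1/∂y = ∂(-3*y)/∂x - ∂(x*(3*x + y - 1))/∂y = -x
  coefficient of dx ∧ dz: ∂f_3/∂x - ∂f_1/∂z = ∂(x*(y - 2))/∂x - ∂(x*(3*x + y - 1))/∂z = y - 2
  coefficient of dy ∧ dz: ∂f_3/∂y - ∂f_2/∂z = ∂(x*(y - 2))/∂y - ∂(-3*y)/∂z = x
Assembling: d(omega) = (-x) dx ∧ dy + (y - 2) dx ∧ dz + (x) dy ∧ dz.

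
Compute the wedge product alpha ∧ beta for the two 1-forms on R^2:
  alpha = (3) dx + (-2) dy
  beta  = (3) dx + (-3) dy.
alpha ∧ beta = (-3) dx ∧ dy

Distribute the wedge, using dx_i ∧ dx_j = -dx_j ∧ dx_i and dx_i ∧ dx_i = 0. For each pair (i, j) with i < j, the coefficient of dx_i ∧ dx_j in alpha ∧ beta is (alpha_i * beta_j - alpha_j * beta_i). Collecting: alpha ∧ beta = (-3) dx ∧ dy.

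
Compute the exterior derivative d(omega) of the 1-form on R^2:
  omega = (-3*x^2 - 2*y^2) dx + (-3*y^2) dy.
d(omega) = (4*y) dx ∧ dy

For a 1-form omega = sum_i f_i dx_i, the exterior derivative is
  d(omega) = sum_{i < j} (∂f_j/∂x_i - ∂f_i/∂x_j) dx_i ∧ dx_j.
  coefficient of dx ∧ dy: ∂f_2/∂x - ∂f_1/∂y = ∂(-3*y^2)/∂x - ∂(-3*x^2 - 2*y^2)/∂y = 4*y
Assembling: d(omega) = (4*y) dx ∧ dy.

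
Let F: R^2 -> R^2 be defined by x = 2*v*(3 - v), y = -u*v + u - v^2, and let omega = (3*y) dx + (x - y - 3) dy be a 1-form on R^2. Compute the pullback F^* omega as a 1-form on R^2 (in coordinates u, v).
F^* omega = (-u*v^2 + 2*u*v - u + v^3 - 7*v^2 + 9*v - 3) du + (-u^2*v + u^2 + 11*u*v^2 - 34*u*v + 21*u + 14*v^3 - 30*v^2 + 6*v) dv

Using F^*(f dg) = (f ∘ F) d(g ∘ F), substitute each coordinate x_i by F_i(u, v) in f_i, and replace dx_i by d F_i = (∂F_i/∂u) du + (∂F_i/∂v) dv.
  For the x component: f_1(F) = -3*u*v + 3*u - 3*v^2; d F_1 = (0) du + (6 - 4*v) dv
  For the y component: f_2(F) = u*v - u - v^2 + 6*v - 3; d F_2 = (1 - v) du + (-u - 2*v) dv
Combining and collecting du, dv coefficients:
  coeff of du: -u*v^2 + 2*u*v - u + v^3 - 7*v^2 + 9*v - 3
  coeff of dv: -u^2*v + u^2 + 11*u*v^2 - 34*u*v + 21*u + 14*v^3 - 30*v^2 + 6*v
F^* omega = (-u*v^2 + 2*u*v - u + v^3 - 7*v^2 + 9*v - 3) du + (-u^2*v + u^2 + 11*u*v^2 - 34*u*v + 21*u + 14*v^3 - 30*v^2 + 6*v) dv.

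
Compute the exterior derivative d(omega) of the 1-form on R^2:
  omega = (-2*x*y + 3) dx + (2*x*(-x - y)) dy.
d(omega) = (-2*x - 2*y) dx ∧ dy

For a 1-form omega = sum_i f_i dx_i, the exterior derivative is
  d(omega) = sum_{i < j} (∂f_j/∂x_i - ∂f_i/∂x_j) dx_i ∧ dx_j.
  coefficient of dx ∧ dy: ∂f_2/∂x - ∂f_1/∂y = ∂(2*x*(-x - y))/∂x - ∂(-2*x*y + 3)/∂y = -2*x - 2*y
Assembling: d(omega) = (-2*x - 2*y) dx ∧ dy.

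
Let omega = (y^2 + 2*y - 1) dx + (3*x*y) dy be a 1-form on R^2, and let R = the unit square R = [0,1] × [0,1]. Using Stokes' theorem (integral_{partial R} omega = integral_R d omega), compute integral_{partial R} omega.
integral_(partial R) omega = -3/2

Stokes: integral_partial_R omega = integral_R d omega with d omega = (∂Q/∂x - ∂P/∂y) dx ∧ dy.
  ∂Q/∂x = 3*y
  ∂P/∂y = 2*y + 2
  integrand = ∂Q/∂x - ∂P/∂y = y - 2.
Integrating over R: integral_0^1 integral_0^1 (y - 2) dx dy = -3/2.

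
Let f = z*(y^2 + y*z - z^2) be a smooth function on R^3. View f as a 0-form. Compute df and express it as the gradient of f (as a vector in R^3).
df = (0) dx + (z*(2*y + z)) dy + (y^2 + 2*y*z - 3*z^2) dz; grad f = (0, z*(2*y + z), y^2 + 2*y*z - 3*z^2)

For a 0-form f, d f = (∂f/∂x) dx + (∂f/∂y) dy + (∂f/∂z) dz. The components of the vector representation are exactly the entries of grad f in Cartesian coordinates:
  ∂f/∂x = 0
  ∂f/∂y = z*(2*y + z)
  ∂f/∂z = y^2 + 2*y*z - 3*z^2.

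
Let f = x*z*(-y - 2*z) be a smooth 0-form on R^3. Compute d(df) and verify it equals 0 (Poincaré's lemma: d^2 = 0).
d(df) = 0

Step 1: df = sum_i (∂f/∂x_i) dx_i = (z*(-y - 2*z)) dx + (-x*z) dy + (x*(-y - 4*z)) dz.
Step 2: Apply d again. Using the 1-form formula, the coefficient of dx ∧ dy in d(df) is ∂^2 f/∂x ∂y - ∂^2 f/∂y ∂x = (-z) - (-z) = 0 (equality of mixed partials for smooth f).
Similarly for dx ∧ dz and dy ∧ dz — all coefficients vanish. So d(df) = 0.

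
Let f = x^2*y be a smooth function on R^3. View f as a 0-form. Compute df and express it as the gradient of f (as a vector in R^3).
df = (2*x*y) dx + (x^2) dy + (0) dz; grad f = (2*x*y, x^2, 0)

For a 0-form f, d f = (∂f/∂x) dx + (∂f/∂y) dy + (∂f/∂z) dz. The components of the vector representation are exactly the entries of grad f in Cartesian coordinates:
  ∂f/∂x = 2*x*y
  ∂f/∂y = x^2
  ∂f/∂z = 0.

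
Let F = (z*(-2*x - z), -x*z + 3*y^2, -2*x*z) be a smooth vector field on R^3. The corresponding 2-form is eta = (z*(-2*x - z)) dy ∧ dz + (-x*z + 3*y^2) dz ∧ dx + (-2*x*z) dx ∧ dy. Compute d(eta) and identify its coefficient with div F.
d(eta) = (-2*x + 6*y - 2*z) dx ∧ dy ∧ dz; div F = -2*x + 6*y - 2*z

For a 2-form in R^3 of the form above, applying d gives a 3-form with coefficient ∂P/∂x + ∂Q/∂y + ∂R/∂z:
  ∂P/∂x = -2*z
  ∂Q/∂y = 6*y
  ∂R/∂z = -2*x
Sum = -2*x + 6*y - 2*z, which is exactly div F.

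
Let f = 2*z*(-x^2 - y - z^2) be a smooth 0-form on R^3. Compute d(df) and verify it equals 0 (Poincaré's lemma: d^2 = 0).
d(df) = 0

Step 1: df = sum_i (∂f/∂x_i) dx_i = (-4*x*z) dx + (-2*z) dy + (-2*x^2 - 2*y - 6*z^2) dz.
Step 2: Apply d again. Using the 1-form formula, the coefficient of dx ∧ dy in d(df) is ∂^2 f/∂x ∂y - ∂^2 f/∂y ∂x = (0) - (0) = 0 (equality of mixed partials for smooth f).
Similarly for dx ∧ dz and dy ∧ dz — all coefficients vanish. So d(df) = 0.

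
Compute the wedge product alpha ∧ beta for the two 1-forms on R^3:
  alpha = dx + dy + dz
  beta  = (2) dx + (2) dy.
alpha ∧ beta = (-2) dx ∧ dz + (-2) dy ∧ dz

Distribute the wedge, using dx_i ∧ dx_j = -dx_j ∧ dx_i and dx_i ∧ dx_i = 0. For each pair (i, j) with i < j, the coefficient of dx_i ∧ dx_j in alpha ∧ beta is (alpha_i * beta_j - alpha_j * beta_i). Collecting: alpha ∧ beta = (-2) dx ∧ dz + (-2) dy ∧ dz.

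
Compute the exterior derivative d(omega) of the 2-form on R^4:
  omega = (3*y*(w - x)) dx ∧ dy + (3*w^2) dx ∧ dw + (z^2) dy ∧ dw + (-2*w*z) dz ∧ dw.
d(omega) = (3*y) dx ∧ dy ∧ dw + (-2*z) dy ∧ dz ∧ dw

For a 2-form omega = sum_{i<j} g_{ij} dx_i ∧ dx_j, the exterior derivative is
  d(omega) = sum_{i<j} d(g_{ij}) ∧ dx_i ∧ dx_j = sum_{i<j, k} (∂g_{ij}/∂x_k) dx_k ∧ dx_i ∧ dx_j.
Expand each term, using dx_k ∧ dx_i ∧ dx_j = sgn(permutation) dx_{(a)} ∧ dx_{(b)} ∧ dx_{(c)} with (a < b < c) sorted:
  d(3*y*(w - x)) includes (∂/∂w)(3*y*(w - x)) dw = (3*y) dw, which multiplied by dx ∧ dy gives (3*y) dx ∧ dy ∧ dw
  d(z^2) includes (∂/∂z)(z^2) dz = (2*z) dz, which multiplied by dy ∧ dw gives (-2*z) dy ∧ dz ∧ dw
Collecting like 3-forms: d(omega) = (3*y) dx ∧ dy ∧ dw + (-2*z) dy ∧ dz ∧ dw.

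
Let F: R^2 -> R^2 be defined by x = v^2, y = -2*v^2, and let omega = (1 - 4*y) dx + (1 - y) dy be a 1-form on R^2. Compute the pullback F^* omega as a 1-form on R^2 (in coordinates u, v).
F^* omega = (8*v^3 - 2*v) dv

Using F^*(f dg) = (f ∘ F) d(g ∘ F), substitute each coordinate x_i by F_i(u, v) in f_i, and replace dx_i by d F_i = (∂F_i/∂u) du + (∂F_i/∂v) dv.
  For the x component: f_1(F) = 8*v^2 + 1; d F_1 = (0) du + (2*v) dv
  For the y component: f_2(F) = 2*v^2 + 1; d F_2 = (0) du + (-4*v) dv
Combining and collecting du, dv coefficients:
  coeff of du: 0
  coeff of dv: 8*v^3 - 2*v
F^* omega = (8*v^3 - 2*v) dv.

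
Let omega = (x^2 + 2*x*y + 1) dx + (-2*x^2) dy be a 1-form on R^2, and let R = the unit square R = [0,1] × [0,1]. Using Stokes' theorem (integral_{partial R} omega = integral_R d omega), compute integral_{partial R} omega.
integral_(partial R) omega = -3

Stokes: integral_partial_R omega = integral_R d omega with d omega = (∂Q/∂x - ∂P/∂y) dx ∧ dy.
  ∂Q/∂x = -4*x
  ∂P/∂y = 2*x
  integrand = ∂Q/∂x - ∂P/∂y = -6*x.
Integrating over R: integral_0^1 integral_0^1 (-6*x) dx dy = -3.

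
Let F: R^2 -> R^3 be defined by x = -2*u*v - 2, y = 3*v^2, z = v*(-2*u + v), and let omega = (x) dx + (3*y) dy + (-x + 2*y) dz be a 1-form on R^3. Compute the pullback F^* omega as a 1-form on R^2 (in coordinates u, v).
F^* omega = (-12*v^3) du + (2*v*(-4*u*v + 33*v^2 + 2)) dv

Using F^*(f dg) = (f ∘ F) d(g ∘ F), substitute each coordinate x_i by F_i(u, v) in f_i, and replace dx_i by d F_i = (∂F_i/∂u) du + (∂F_i/∂v) dv.
  For the x component: f_1(F) = -2*u*v - 2; d F_1 = (-2*v) du + (-2*u) dv
  For the y component: f_2(F) = 9*v^2; d F_2 = (0) du + (6*v) dv
  For the z component: f_3(F) = 2*u*v + 6*v^2 + 2; d F_3 = (-2*v) du + (-2*u + 2*v) dv
Combining and collecting du, dv coefficients:
  coeff of du: -12*v^3
  coeff of dv: 2*v*(-4*u*v + 33*v^2 + 2)
F^* omega = (-12*v^3) du + (2*v*(-4*u*v + 33*v^2 + 2)) dv.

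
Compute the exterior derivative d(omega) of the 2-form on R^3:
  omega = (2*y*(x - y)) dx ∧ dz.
d(omega) = (-2*x + 4*y) dx ∧ dy ∧ dz

For a 2-form omega = sum_{i<j} g_{ij} dx_i ∧ dx_j, the exterior derivative is
  d(omega) = sum_{i<j} d(g_{ij}) ∧ dx_i ∧ dx_j = sum_{i<j, k} (∂g_{ij}/∂x_k) dx_k ∧ dx_i ∧ dx_j.
Expand each term, using dx_k ∧ dx_i ∧ dx_j = sgn(permutation) dx_{(a)} ∧ dx_{(b)} ∧ dx_{(c)} with (a < b < c) sorted:
  d(2*y*(x - y)) includes (∂/∂y)(2*y*(x - y)) dy = (2*x - 4*y) dy, which multiplied by dx ∧ dz gives (-2*x + 4*y) dx ∧ dy ∧ dz
Collecting like 3-forms: d(omega) = (-2*x + 4*y) dx ∧ dy ∧ dz.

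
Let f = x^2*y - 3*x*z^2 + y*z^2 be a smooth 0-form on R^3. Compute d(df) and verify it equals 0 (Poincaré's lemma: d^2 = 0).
d(df) = 0

Step 1: df = sum_i (∂f/∂x_i) dx_i = (2*x*y - 3*z^2) dx + (x^2 + z^2) dy + (2*z*(-3*x + y)) dz.
Step 2: Apply d again. Using the 1-form formula, the coefficient of dx ∧ dy in d(df) is ∂^2 f/∂x ∂y - ∂^2 f/∂y ∂x = (2*x) - (2*x) = 0 (equality of mixed partials for smooth f).
Similarly for dx ∧ dz and dy ∧ dz — all coefficients vanish. So d(df) = 0.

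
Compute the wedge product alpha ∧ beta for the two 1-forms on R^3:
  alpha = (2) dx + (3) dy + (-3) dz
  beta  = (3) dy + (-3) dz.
alpha ∧ beta = (6) dx ∧ dy + (-6) dx ∧ dz

Distribute the wedge, using dx_i ∧ dx_j = -dx_j ∧ dx_i and dx_i ∧ dx_i = 0. For each pair (i, j) with i < j, the coefficient of dx_i ∧ dx_j in alpha ∧ beta is (alpha_i * beta_j - alpha_j * beta_i). Collecting: alpha ∧ beta = (6) dx ∧ dy + (-6) dx ∧ dz.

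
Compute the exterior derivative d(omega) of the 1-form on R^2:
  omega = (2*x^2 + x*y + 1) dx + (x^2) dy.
d(omega) = (x) dx ∧ dy

For a 1-form omega = sum_i f_i dx_i, the exterior derivative is
  d(omega) = sum_{i < j} (∂f_j/∂x_i - ∂f_i/∂x_j) dx_i ∧ dx_j.
  coefficient of dx ∧ dy: ∂f_2/∂x - ∂f_1/∂y = ∂(x^2)/∂x - ∂(2*x^2 + x*y + 1)/∂y = x
Assembling: d(omega) = (x) dx ∧ dy.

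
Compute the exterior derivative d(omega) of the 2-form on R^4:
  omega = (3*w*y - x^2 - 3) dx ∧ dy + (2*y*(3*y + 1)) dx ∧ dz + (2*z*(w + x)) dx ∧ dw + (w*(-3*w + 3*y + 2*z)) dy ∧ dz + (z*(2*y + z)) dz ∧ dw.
d(omega) = (3*y) dx ∧ dy ∧ dw + (-12*y - 2) dx ∧ dy ∧ dz + (-2*w - 2*x) dx ∧ dz ∧ dw + (-6*w + 3*y + 4*z) dy ∧ dz ∧ dw

For a 2-form omega = sum_{i<j} g_{ij} dx_i ∧ dx_j, the exterior derivative is
  d(omega) = sum_{i<j} d(g_{ij}) ∧ dx_i ∧ dx_j = sum_{i<j, k} (∂g_{ij}/∂x_k) dx_k ∧ dx_i ∧ dx_j.
Expand each term, using dx_k ∧ dx_i ∧ dx_j = sgn(permutation) dx_{(a)} ∧ dx_{(b)} ∧ dx_{(c)} with (a < b < c) sorted:
  d(3*w*y - x^2 - 3) includes (∂/∂w)(3*w*y - x^2 - 3) dw = (3*y) dw, which multiplied by dx ∧ dy gives (3*y) dx ∧ dy ∧ dw
  d(2*y*(3*y + 1)) includes (∂/∂y)(2*y*(3*y + 1)) dy = (12*y + 2) dy, which multiplied by dx ∧ dz gives (-12*y - 2) dx ∧ dy ∧ dz
  d(2*z*(w + x)) includes (∂/∂z)(2*z*(w + x)) dz = (2*w + 2*x) dz, which multiplied by dx ∧ dw gives (-2*w - 2*x) dx ∧ dz ∧ dw
  d(w*(-3*w + 3*y + 2*z)) includes (∂/∂w)(w*(-3*w + 3*y + 2*z)) dw = (-6*w + 3*y + 2*z) dw, which multiplied by dy ∧ dz gives (-6*w + 3*y + 2*z) dy ∧ dz ∧ dw
  d(z*(2*y + z)) includes (∂/∂y)(z*(2*y + z)) dy = (2*z) dy, which multiplied by dz ∧ dw gives (2*z) dy ∧ dz ∧ dw
Collecting like 3-forms: d(omega) = (3*y) dx ∧ dy ∧ dw + (-12*y - 2) dx ∧ dy ∧ dz + (-2*w - 2*x) dx ∧ dz ∧ dw + (-6*w + 3*y + 4*z) dy ∧ dz ∧ dw.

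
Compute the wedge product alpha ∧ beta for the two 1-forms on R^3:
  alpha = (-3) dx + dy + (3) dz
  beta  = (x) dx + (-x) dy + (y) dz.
alpha ∧ beta = (2*x) dx ∧ dy + (-3*x - 3*y) dx ∧ dz + (3*x + y) dy ∧ dz

Distribute the wedge, using dx_i ∧ dx_j = -dx_j ∧ dx_i and dx_i ∧ dx_i = 0. For each pair (i, j) with i < j, the coefficient of dx_i ∧ dx_j in alpha ∧ beta is (alpha_i * beta_j - alpha_j * beta_i). Collecting: alpha ∧ beta = (2*x) dx ∧ dy + (-3*x - 3*y) dx ∧ dz + (3*x + y) dy ∧ dz.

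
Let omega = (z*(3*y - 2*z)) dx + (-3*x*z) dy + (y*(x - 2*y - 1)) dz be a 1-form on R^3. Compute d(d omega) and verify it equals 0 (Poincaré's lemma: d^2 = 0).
d(d omega) = 0

Step 1: d omega = sum_{i<j} (∂f_j/∂x_i - ∂f_i/∂x_j) dx_i ∧ dx_j:
  coeff of dx ∧ dy: -6*z
  coeff of dx ∧ dz: -2*y + 4*z
  coeff of dy ∧ dz: 4*x - 4*y - 1
Step 2: Apply d again to each 2-form coefficient. The only possible 3-form in R^3 is dx ∧ dy ∧ dz, with coefficient
  ∂(coeff of dy∧dz)/∂x - ∂(coeff of dx∧dz)/∂y + ∂(coeff of dx∧dy)/∂z
  = ∂/∂x (4*x - 4*y - 1) - ∂/∂y (-2*y + 4*z) + ∂/∂z (-6*z).
Each of these terms simplifies to sums of mixed partials that cancel in pairs. The result is 0 (by equality of mixed partials for smooth functions — Schwarz / Clairaut).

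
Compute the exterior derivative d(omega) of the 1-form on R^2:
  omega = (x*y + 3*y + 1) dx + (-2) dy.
d(omega) = (-x - 3) dx ∧ dy

For a 1-form omega = sum_i f_i dx_i, the exterior derivative is
  d(omega) = sum_{i < j} (∂f_j/∂x_i - ∂f_i/∂x_j) dx_i ∧ dx_j.
  coefficient of dx ∧ dy: ∂f_2/∂x - ∂f_1/∂y = ∂(-2)/∂x - ∂(x*y + 3*y + 1)/∂y = -x - 3
Assembling: d(omega) = (-x - 3) dx ∧ dy.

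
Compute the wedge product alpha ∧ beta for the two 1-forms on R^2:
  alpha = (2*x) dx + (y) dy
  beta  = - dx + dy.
alpha ∧ beta = (2*x + y) dx ∧ dy

Distribute the wedge, using dx_i ∧ dx_j = -dx_j ∧ dx_i and dx_i ∧ dx_i = 0. For each pair (i, j) with i < j, the coefficient of dx_i ∧ dx_j in alpha ∧ beta is (alpha_i * beta_j - alpha_j * beta_i). Collecting: alpha ∧ beta = (2*x + y) dx ∧ dy.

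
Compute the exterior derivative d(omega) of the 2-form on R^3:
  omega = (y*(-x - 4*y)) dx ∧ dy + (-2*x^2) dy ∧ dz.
d(omega) = (-4*x) dx ∧ dy ∧ dz

For a 2-form omega = sum_{i<j} g_{ij} dx_i ∧ dx_j, the exterior derivative is
  d(omega) = sum_{i<j} d(g_{ij}) ∧ dx_i ∧ dx_j = sum_{i<j, k} (∂g_{ij}/∂x_k) dx_k ∧ dx_i ∧ dx_j.
Expand each term, using dx_k ∧ dx_i ∧ dx_j = sgn(permutation) dx_{(a)} ∧ dx_{(b)} ∧ dx_{(c)} with (a < b < c) sorted:
  d(-2*x^2) includes (∂/∂x)(-2*x^2) dx = (-4*x) dx, which multiplied by dy ∧ dz gives (-4*x) dx ∧ dy ∧ dz
Collecting like 3-forms: d(omega) = (-4*x) dx ∧ dy ∧ dz.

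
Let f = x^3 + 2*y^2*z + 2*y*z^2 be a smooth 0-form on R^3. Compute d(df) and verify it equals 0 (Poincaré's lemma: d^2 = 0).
d(df) = 0

Step 1: df = sum_i (∂f/∂x_i) dx_i = (3*x^2) dx + (2*z*(2*y + z)) dy + (2*y*(y + 2*z)) dz.
Step 2: Apply d again. Using the 1-form formula, the coefficient of dx ∧ dy in d(df) is ∂^2 f/∂x ∂y - ∂^2 f/∂y ∂x = (0) - (0) = 0 (equality of mixed partials for smooth f).
Similarly for dx ∧ dz and dy ∧ dz — all coefficients vanish. So d(df) = 0.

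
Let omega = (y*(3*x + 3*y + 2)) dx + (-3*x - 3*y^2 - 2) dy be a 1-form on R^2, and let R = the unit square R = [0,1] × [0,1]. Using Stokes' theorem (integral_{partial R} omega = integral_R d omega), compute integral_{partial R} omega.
integral_(partial R) omega = -19/2

Stokes: integral_partial_R omega = integral_R d omega with d omega = (∂Q/∂x - ∂P/∂y) dx ∧ dy.
  ∂Q/∂x = -3
  ∂P/∂y = 3*x + 6*y + 2
  integrand = ∂Q/∂x - ∂P/∂y = -3*x - 6*y - 5.
Integrating over R: integral_0^1 integral_0^1 (-3*x - 6*y - 5) dx dy = -19/2.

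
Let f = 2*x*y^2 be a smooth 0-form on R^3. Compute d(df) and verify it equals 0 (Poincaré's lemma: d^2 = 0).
d(df) = 0

Step 1: df = sum_i (∂f/∂x_i) dx_i = (2*y^2) dx + (4*x*y) dy + (0) dz.
Step 2: Apply d again. Using the 1-form formula, the coefficient of dx ∧ dy in d(df) is ∂^2 f/∂x ∂y - ∂^2 f/∂y ∂x = (4*y) - (4*y) = 0 (equality of mixed partials for smooth f).
Similarly for dx ∧ dz and dy ∧ dz — all coefficients vanish. So d(df) = 0.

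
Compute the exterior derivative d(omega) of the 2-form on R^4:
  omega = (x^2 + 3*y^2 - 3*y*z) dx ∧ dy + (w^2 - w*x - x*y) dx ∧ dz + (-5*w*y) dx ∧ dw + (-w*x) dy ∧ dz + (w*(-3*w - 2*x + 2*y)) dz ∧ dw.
d(omega) = (-w + x - 3*y) dx ∧ dy ∧ dz + (-x) dx ∧ dz ∧ dw + (5*w) dx ∧ dy ∧ dw + (2*w - x) dy ∧ dz ∧ dw

For a 2-form omega = sum_{i<j} g_{ij} dx_i ∧ dx_j, the exterior derivative is
  d(omega) = sum_{i<j} d(g_{ij}) ∧ dx_i ∧ dx_j = sum_{i<j, k} (∂g_{ij}/∂x_k) dx_k ∧ dx_i ∧ dx_j.
Expand each term, using dx_k ∧ dx_i ∧ dx_j = sgn(permutation) dx_{(a)} ∧ dx_{(b)} ∧ dx_{(c)} with (a < b < c) sorted:
  d(x^2 + 3*y^2 - 3*y*z) includes (∂/∂z)(x^2 + 3*y^2 - 3*y*z) dz = (-3*y) dz, which multiplied by dx ∧ dy gives (-3*y) dx ∧ dy ∧ dz
  d(w^2 - w*x - x*y) includes (∂/∂y)(w^2 - w*x - x*y) dy = (-x) dy, which multiplied by dx ∧ dz gives (x) dx ∧ dy ∧ dz
  d(w^2 - w*x - x*y) includes (∂/∂w)(w^2 - w*x - x*y) dw = (2*w - x) dw, which multiplied by dx ∧ dz gives (2*w - x) dx ∧ dz ∧ dw
  d(-5*w*y) includes (∂/∂y)(-5*w*y) dy = (-5*w) dy, which multiplied by dx ∧ dw gives (5*w) dx ∧ dy ∧ dw
  d(-w*x) includes (∂/∂x)(-w*x) dx = (-w) dx, which multiplied by dy ∧ dz gives (-w) dx ∧ dy ∧ dz
  d(-w*x) includes (∂/∂w)(-w*x) dw = (-x) dw, which multiplied by dy ∧ dz gives (-x) dy ∧ dz ∧ dw
  d(w*(-3*w - 2*x + 2*y)) includes (∂/∂x)(w*(-3*w - 2*x + 2*y)) dx = (-2*w) dx, which multiplied by dz ∧ dw gives (-2*w) dx ∧ dz ∧ dw
  d(w*(-3*w - 2*x + 2*y)) includes (∂/∂y)(w*(-3*w - 2*x + 2*y)) dy = (2*w) dy, which multiplied by dz ∧ dw gives (2*w) dy ∧ dz ∧ dw
Collecting like 3-forms: d(omega) = (-w + x - 3*y) dx ∧ dy ∧ dz + (-x) dx ∧ dz ∧ dw + (5*w) dx ∧ dy ∧ dw + (2*w - x) dy ∧ dz ∧ dw.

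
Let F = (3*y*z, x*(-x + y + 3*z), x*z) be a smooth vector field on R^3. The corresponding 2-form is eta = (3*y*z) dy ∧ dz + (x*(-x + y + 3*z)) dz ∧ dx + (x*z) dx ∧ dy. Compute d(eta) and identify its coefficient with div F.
d(eta) = (2*x) dx ∧ dy ∧ dz; div F = 2*x

For a 2-form in R^3 of the form above, applying d gives a 3-form with coefficient ∂P/∂x + ∂Q/∂y + ∂R/∂z:
  ∂P/∂x = 0
  ∂Q/∂y = x
  ∂R/∂z = x
Sum = 2*x, which is exactly div F.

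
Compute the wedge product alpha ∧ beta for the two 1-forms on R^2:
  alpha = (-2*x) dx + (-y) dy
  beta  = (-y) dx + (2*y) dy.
alpha ∧ beta = (-y*(4*x + y)) dx ∧ dy

Distribute the wedge, using dx_i ∧ dx_j = -dx_j ∧ dx_i and dx_i ∧ dx_i = 0. For each pair (i, j) with i < j, the coefficient of dx_i ∧ dx_j in alpha ∧ beta is (alpha_i * beta_j - alpha_j * beta_i). Collecting: alpha ∧ beta = (-y*(4*x + y)) dx ∧ dy.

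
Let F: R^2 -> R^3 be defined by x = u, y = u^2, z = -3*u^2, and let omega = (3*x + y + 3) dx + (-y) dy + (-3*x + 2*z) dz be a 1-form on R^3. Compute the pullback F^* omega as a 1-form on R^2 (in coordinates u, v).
F^* omega = (34*u^3 + 19*u^2 + 3*u + 3) du

Using F^*(f dg) = (f ∘ F) d(g ∘ F), substitute each coordinate x_i by F_i(u, v) in f_i, and replace dx_i by d F_i = (∂F_i/∂u) du + (∂F_i/∂v) dv.
  For the x component: f_1(F) = u^2 + 3*u + 3; d F_1 = (1) du + (0) dv
  For the y component: f_2(F) = -u^2; d F_2 = (2*u) du + (0) dv
  For the z component: f_3(F) = 3*u*(-2*u - 1); d F_3 = (-6*u) du + (0) dv
Combining and collecting du, dv coefficients:
  coeff of du: 34*u^3 + 19*u^2 + 3*u + 3
  coeff of dv: 0
F^* omega = (34*u^3 + 19*u^2 + 3*u + 3) du.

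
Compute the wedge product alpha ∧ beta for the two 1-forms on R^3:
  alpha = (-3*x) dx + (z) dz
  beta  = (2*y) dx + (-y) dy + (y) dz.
alpha ∧ beta = (3*x*y) dx ∧ dy + (-y*(3*x + 2*z)) dx ∧ dz + (y*z) dy ∧ dz

Distribute the wedge, using dx_i ∧ dx_j = -dx_j ∧ dx_i and dx_i ∧ dx_i = 0. For each pair (i, j) with i < j, the coefficient of dx_i ∧ dx_j in alpha ∧ beta is (alpha_i * beta_j - alpha_j * beta_i). Collecting: alpha ∧ beta = (3*x*y) dx ∧ dy + (-y*(3*x + 2*z)) dx ∧ dz + (y*z) dy ∧ dz.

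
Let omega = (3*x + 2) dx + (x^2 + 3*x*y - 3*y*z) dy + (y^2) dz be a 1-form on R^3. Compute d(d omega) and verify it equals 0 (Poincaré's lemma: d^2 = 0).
d(d omega) = 0

Step 1: d omega = sum_{i<j} (∂f_j/∂x_i - ∂f_i/∂x_j) dx_i ∧ dx_j:
  coeff of dx ∧ dy: 2*x + 3*y
  coeff of dx ∧ dz: 0
  coeff of dy ∧ dz: 5*y
Step 2: Apply d again to each 2-form coefficient. The only possible 3-form in R^3 is dx ∧ dy ∧ dz, with coefficient
  ∂(coeff of dy∧dz)/∂x - ∂(coeff of dx∧dz)/∂y + ∂(coeff of dx∧dy)/∂z
  = ∂/∂x (5*y) - ∂/∂y (0) + ∂/∂z (2*x + 3*y).
Each of these terms simplifies to sums of mixed partials that cancel in pairs. The result is 0 (by equality of mixed partials for smooth functions — Schwarz / Clairaut).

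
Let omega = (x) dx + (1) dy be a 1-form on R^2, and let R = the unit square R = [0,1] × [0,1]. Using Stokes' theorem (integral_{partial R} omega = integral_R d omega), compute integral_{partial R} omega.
integral_(partial R) omega = 0

Stokes: integral_partial_R omega = integral_R d omega with d omega = (∂Q/∂x - ∂P/∂y) dx ∧ dy.
  ∂Q/∂x = 0
  ∂P/∂y = 0
  integrand = ∂Q/∂x - ∂P/∂y = 0.
Integrating over R: integral_0^1 integral_0^1 (0) dx dy = 0.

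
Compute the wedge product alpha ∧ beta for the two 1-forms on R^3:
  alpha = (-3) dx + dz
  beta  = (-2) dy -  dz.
alpha ∧ beta = (6) dx ∧ dy + (3) dx ∧ dz + (2) dy ∧ dz

Distribute the wedge, using dx_i ∧ dx_j = -dx_j ∧ dx_i and dx_i ∧ dx_i = 0. For each pair (i, j) with i < j, the coefficient of dx_i ∧ dx_j in alpha ∧ beta is (alpha_i * beta_j - alpha_j * beta_i). Collecting: alpha ∧ beta = (6) dx ∧ dy + (3) dx ∧ dz + (2) dy ∧ dz.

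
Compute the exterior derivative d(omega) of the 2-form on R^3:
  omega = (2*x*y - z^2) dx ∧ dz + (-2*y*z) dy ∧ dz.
d(omega) = (-2*x) dx ∧ dy ∧ dz

For a 2-form omega = sum_{i<j} g_{ij} dx_i ∧ dx_j, the exterior derivative is
  d(omega) = sum_{i<j} d(g_{ij}) ∧ dx_i ∧ dx_j = sum_{i<j, k} (∂g_{ij}/∂x_k) dx_k ∧ dx_i ∧ dx_j.
Expand each term, using dx_k ∧ dx_i ∧ dx_j = sgn(permutation) dx_{(a)} ∧ dx_{(b)} ∧ dx_{(c)} with (a < b < c) sorted:
  d(2*x*y - z^2) includes (∂/∂y)(2*x*y - z^2) dy = (2*x) dy, which multiplied by dx ∧ dz gives (-2*x) dx ∧ dy ∧ dz
Collecting like 3-forms: d(omega) = (-2*x) dx ∧ dy ∧ dz.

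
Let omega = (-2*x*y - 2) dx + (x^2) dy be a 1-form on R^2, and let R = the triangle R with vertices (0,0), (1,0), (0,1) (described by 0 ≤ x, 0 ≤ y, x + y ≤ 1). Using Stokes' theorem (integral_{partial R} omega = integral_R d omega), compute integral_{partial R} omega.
integral_(partial R) omega = 2/3

Stokes: integral_partial_R omega = integral_R d omega with d omega = (∂Q/∂x - ∂P/∂y) dx ∧ dy.
  ∂Q/∂x = 2*x
  ∂P/∂y = -2*x
  integrand = ∂Q/∂x - ∂P/∂y = 4*x.
Integrating over R: integral_0^1 integral_0^{1-x} (4*x) dy dx = 2/3.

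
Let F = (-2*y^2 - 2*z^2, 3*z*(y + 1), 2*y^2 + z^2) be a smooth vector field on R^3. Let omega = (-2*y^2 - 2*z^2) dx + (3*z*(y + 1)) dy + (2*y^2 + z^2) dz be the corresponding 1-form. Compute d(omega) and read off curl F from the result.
d(omega) = (y - 3) dy ∧ dz + (-4*z) dz ∧ dx + (4*y) dx ∧ dy; curl F = (y - 3, -4*z, 4*y)

d omega = sum_{i<j} (∂f_j/∂x_i - ∂f_i/∂x_j) dx_i ∧ dx_j. Under the identification (dy ∧ dz, dz ∧ dx, dx ∧ dy) ↔ (e_x, e_y, e_z), the coefficients are exactly the components of curl F. Compute:
  ∂R/∂y - ∂Q/∂z = (4*y) - (3*y + 3) = y - 3
  ∂P/∂z - ∂R/∂x = (-4*z) - (0) = -4*z
  ∂Q/∂x - ∂P/∂y = (0) - (-4*y) = 4*y.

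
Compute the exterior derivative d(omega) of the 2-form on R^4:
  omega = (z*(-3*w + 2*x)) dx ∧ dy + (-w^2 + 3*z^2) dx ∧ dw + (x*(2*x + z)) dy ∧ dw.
d(omega) = (-3*w + 2*x) dx ∧ dy ∧ dz + (4*x - 2*z) dx ∧ dy ∧ dw + (-6*z) dx ∧ dz ∧ dw + (-x) dy ∧ dz ∧ dw

For a 2-form omega = sum_{i<j} g_{ij} dx_i ∧ dx_j, the exterior derivative is
  d(omega) = sum_{i<j} d(g_{ij}) ∧ dx_i ∧ dx_j = sum_{i<j, k} (∂g_{ij}/∂x_k) dx_k ∧ dx_i ∧ dx_j.
Expand each term, using dx_k ∧ dx_i ∧ dx_j = sgn(permutation) dx_{(a)} ∧ dx_{(b)} ∧ dx_{(c)} with (a < b < c) sorted:
  d(z*(-3*w + 2*x)) includes (∂/∂z)(z*(-3*w + 2*x)) dz = (-3*w + 2*x) dz, which multiplied by dx ∧ dy gives (-3*w + 2*x) dx ∧ dy ∧ dz
  d(z*(-3*w + 2*x)) includes (∂/∂w)(z*(-3*w + 2*x)) dw = (-3*z) dw, which multiplied by dx ∧ dy gives (-3*z) dx ∧ dy ∧ dw
  d(-w^2 + 3*z^2) includes (∂/∂z)(-w^2 + 3*z^2) dz = (6*z) dz, which multiplied by dx ∧ dw gives (-6*z) dx ∧ dz ∧ dw
  d(x*(2*x + z)) includes (∂/∂x)(x*(2*x + z)) dx = (4*x + z) dx, which multiplied by dy ∧ dw gives (4*x + z) dx ∧ dy ∧ dw
  d(x*(2*x + z)) includes (∂/∂z)(x*(2*x + z)) dz = (x) dz, which multiplied by dy ∧ dw gives (-x) dy ∧ dz ∧ dw
Collecting like 3-forms: d(omega) = (-3*w + 2*x) dx ∧ dy ∧ dz + (4*x - 2*z) dx ∧ dy ∧ dw + (-6*z) dx ∧ dz ∧ dw + (-x) dy ∧ dz ∧ dw.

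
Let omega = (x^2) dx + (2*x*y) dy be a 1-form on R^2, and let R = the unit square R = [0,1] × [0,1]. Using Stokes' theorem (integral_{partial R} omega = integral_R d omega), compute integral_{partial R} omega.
integral_(partial R) omega = 1

Stokes: integral_partial_R omega = integral_R d omega with d omega = (∂Q/∂x - ∂P/∂y) dx ∧ dy.
  ∂Q/∂x = 2*y
  ∂P/∂y = 0
  integrand = ∂Q/∂x - ∂P/∂y = 2*y.
Integrating over R: integral_0^1 integral_0^1 (2*y) dx dy = 1.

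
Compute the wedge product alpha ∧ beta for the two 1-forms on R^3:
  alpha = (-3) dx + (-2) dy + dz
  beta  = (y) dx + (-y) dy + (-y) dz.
alpha ∧ beta = (5*y) dx ∧ dy + (2*y) dx ∧ dz + (3*y) dy ∧ dz

Distribute the wedge, using dx_i ∧ dx_j = -dx_j ∧ dx_i and dx_i ∧ dx_i = 0. For each pair (i, j) with i < j, the coefficient of dx_i ∧ dx_j in alpha ∧ beta is (alpha_i * beta_j - alpha_j * beta_i). Collecting: alpha ∧ beta = (5*y) dx ∧ dy + (2*y) dx ∧ dz + (3*y) dy ∧ dz.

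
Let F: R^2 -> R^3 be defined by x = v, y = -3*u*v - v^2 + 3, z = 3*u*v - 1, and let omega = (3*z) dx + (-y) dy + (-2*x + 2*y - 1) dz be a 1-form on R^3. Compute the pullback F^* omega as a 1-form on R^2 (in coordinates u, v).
F^* omega = (3*v*(-9*u*v - 3*v^2 - 2*v + 8)) du + (-27*u^2*v - 15*u*v^2 + 3*u*v + 24*u - 2*v^3 + 6*v - 3) dv

Using F^*(f dg) = (f ∘ F) d(g ∘ F), substitute each coordinate x_i by F_i(u, v) in f_i, and replace dx_i by d F_i = (∂F_i/∂u) du + (∂F_i/∂v) dv.
  For the x component: f_1(F) = 9*u*v - 3; d F_1 = (0) du + (1) dv
  For the y component: f_2(F) = 3*u*v + v^2 - 3; d F_2 = (-3*v) du + (-3*u - 2*v) dv
  For the z component: f_3(F) = -6*u*v - 2*v^2 - 2*v + 5; d F_3 = (3*v) du + (3*u) dv
Combining and collecting du, dv coefficients:
  coeff of du: 3*v*(-9*u*v - 3*v^2 - 2*v + 8)
  coeff of dv: -27*u^2*v - 15*u*v^2 + 3*u*v + 24*u - 2*v^3 + 6*v - 3
F^* omega = (3*v*(-9*u*v - 3*v^2 - 2*v + 8)) du + (-27*u^2*v - 15*u*v^2 + 3*u*v + 24*u - 2*v^3 + 6*v - 3) dv.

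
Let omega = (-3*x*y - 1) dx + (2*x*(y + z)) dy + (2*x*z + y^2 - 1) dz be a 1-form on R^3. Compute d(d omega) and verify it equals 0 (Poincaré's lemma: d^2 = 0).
d(d omega) = 0

Step 1: d omega = sum_{i<j} (∂f_j/∂x_i - ∂f_i/∂x_j) dx_i ∧ dx_j:
  coeff of dx ∧ dy: 3*x + 2*y + 2*z
  coeff of dx ∧ dz: 2*z
  coeff of dy ∧ dz: -2*x + 2*y
Step 2: Apply d again to each 2-form coefficient. The only possible 3-form in R^3 is dx ∧ dy ∧ dz, with coefficient
  ∂(coeff of dy∧dz)/∂x - ∂(coeff of dx∧dz)/∂y + ∂(coeff of dx∧dy)/∂z
  = ∂/∂x (-2*x + 2*y) - ∂/∂y (2*z) + ∂/∂z (3*x + 2*y + 2*z).
Each of these terms simplifies to sums of mixed partials that cancel in pairs. The result is 0 (by equality of mixed partials for smooth functions — Schwarz / Clairaut).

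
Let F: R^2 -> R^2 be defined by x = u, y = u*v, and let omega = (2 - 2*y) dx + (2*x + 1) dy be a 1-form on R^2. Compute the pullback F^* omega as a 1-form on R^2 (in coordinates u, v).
F^* omega = (v + 2) du + (u*(2*u + 1)) dv

Using F^*(f dg) = (f ∘ F) d(g ∘ F), substitute each coordinate x_i by F_i(u, v) in f_i, and replace dx_i by d F_i = (∂F_i/∂u) du + (∂F_i/∂v) dv.
  For the x component: f_1(F) = -2*u*v + 2; d F_1 = (1) du + (0) dv
  For the y component: f_2(F) = 2*u + 1; d F_2 = (v) du + (u) dv
Combining and collecting du, dv coefficients:
  coeff of du: v + 2
  coeff of dv: u*(2*u + 1)
F^* omega = (v + 2) du + (u*(2*u + 1)) dv.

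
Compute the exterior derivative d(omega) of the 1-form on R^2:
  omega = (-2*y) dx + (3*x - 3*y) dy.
d(omega) = (5) dx ∧ dy

For a 1-form omega = sum_i f_i dx_i, the exterior derivative is
  d(omega) = sum_{i < j} (∂f_j/∂x_i - ∂f_i/∂x_j) dx_i ∧ dx_j.
  coefficient of dx ∧ dy: ∂f_2/∂x - ∂f_1/∂y = ∂(3*x - 3*y)/∂x - ∂(-2*y)/∂y = 5
Assembling: d(omega) = (5) dx ∧ dy.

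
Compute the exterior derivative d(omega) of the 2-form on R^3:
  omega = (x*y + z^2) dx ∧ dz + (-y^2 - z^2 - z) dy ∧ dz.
d(omega) = (-x) dx ∧ dy ∧ dz

For a 2-form omega = sum_{i<j} g_{ij} dx_i ∧ dx_j, the exterior derivative is
  d(omega) = sum_{i<j} d(g_{ij}) ∧ dx_i ∧ dx_j = sum_{i<j, k} (∂g_{ij}/∂x_k) dx_k ∧ dx_i ∧ dx_j.
Expand each term, using dx_k ∧ dx_i ∧ dx_j = sgn(permutation) dx_{(a)} ∧ dx_{(b)} ∧ dx_{(c)} with (a < b < c) sorted:
  d(x*y + z^2) includes (∂/∂y)(x*y + z^2) dy = (x) dy, which multiplied by dx ∧ dz gives (-x) dx ∧ dy ∧ dz
Collecting like 3-forms: d(omega) = (-x) dx ∧ dy ∧ dz.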